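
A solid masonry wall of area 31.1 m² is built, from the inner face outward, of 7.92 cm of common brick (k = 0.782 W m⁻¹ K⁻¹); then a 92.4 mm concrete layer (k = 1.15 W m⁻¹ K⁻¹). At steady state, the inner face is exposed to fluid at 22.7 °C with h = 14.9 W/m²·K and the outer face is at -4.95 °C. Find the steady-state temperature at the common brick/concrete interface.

Series thermal resistances, inner to outer:
  R_conv,in = 1/(hA) = 1/(14.9·31.1) = 0.002158 K/W
  R_common brick = L/(kA) = 0.0792/(0.782·31.1) = 0.003257 K/W
  R_concrete = L/(kA) = 0.0924/(1.15·31.1) = 0.002584 K/W
ΣR = 0.002158 + 0.003257 + 0.002584 = 0.007999 K/W
Q = ΔT/ΣR = (22.7 °C − -4.95 °C)/0.007999 = 3457 W
From the inner boundary to the common brick/concrete interface, ΣR_partial = 0.005415 K/W.
T_interface = T_in − Q·ΣR_partial = 22.7 °C − (3457)(0.005415) = 3.98 °C

T = 3.98 °C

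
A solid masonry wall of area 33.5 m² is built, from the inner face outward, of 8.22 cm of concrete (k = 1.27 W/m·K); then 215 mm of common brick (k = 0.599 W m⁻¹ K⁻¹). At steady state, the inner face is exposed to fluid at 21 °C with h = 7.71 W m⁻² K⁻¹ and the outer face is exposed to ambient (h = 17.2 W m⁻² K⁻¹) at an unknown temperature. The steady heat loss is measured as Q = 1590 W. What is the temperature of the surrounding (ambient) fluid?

Sum the resistances:
  R_conv,in = 1/(hA) = 1/(7.71·33.5) = 0.003872 K/W
  R_concrete = L/(kA) = 0.0822/(1.27·33.5) = 0.001932 K/W
  R_common brick = L/(kA) = 0.215/(0.599·33.5) = 0.01071 K/W
  R_conv,out = 1/(hA) = 1/(17.2·33.5) = 0.001736 K/W
ΣR = 0.01825 K/W
ΔT = Q·ΣR = 1590 × 0.01825 = 29.02 K
Heat flows outward, so T_out = T_in − ΔT = 21 − 29.02 = -8.02 °C

T_out = -8.02 °C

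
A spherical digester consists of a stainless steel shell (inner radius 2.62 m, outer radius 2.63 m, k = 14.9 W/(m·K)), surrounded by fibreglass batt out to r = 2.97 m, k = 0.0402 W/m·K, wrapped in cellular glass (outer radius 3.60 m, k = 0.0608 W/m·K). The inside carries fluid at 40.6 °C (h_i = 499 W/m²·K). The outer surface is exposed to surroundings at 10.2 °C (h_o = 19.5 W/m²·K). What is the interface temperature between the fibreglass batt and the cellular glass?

Treat each layer as a resistance in series:
  R_conv,in = 1/(4πr²h) = 1/(4π·2.62²·499) = 2.323×10^-5 K/W
  R_stainless steel = (1/2.62 − 1/2.63)/(4πk) = 0.001451/(4π·14.9) = 7.751×10^-6 K/W
  R_fibreglass batt = (1/2.63 − 1/2.97)/(4πk) = 0.04353/(4π·0.0402) = 0.08616 K/W
  R_cellular glass = (1/2.97 − 1/3.60)/(4πk) = 0.05892/(4π·0.0608) = 0.07712 K/W
  R_conv,out = 1/(4πr²h) = 1/(4π·3.60²·19.5) = 3.149×10^-4 K/W
ΣR = 2.323×10^-5 + 7.751×10^-6 + 0.08616 + 0.07712 + 3.149×10^-4 = 0.1636 K/W
Q = ΔT/ΣR = (40.6 °C − 10.2 °C)/0.1636 = 185.8 W
From the inner boundary to the fibreglass batt/cellular glass interface, ΣR_partial = 0.08619 K/W.
T_interface = T_in − Q·ΣR_partial = 40.6 °C − (185.8)(0.08619) = 24.6 °C

T = 24.6 °C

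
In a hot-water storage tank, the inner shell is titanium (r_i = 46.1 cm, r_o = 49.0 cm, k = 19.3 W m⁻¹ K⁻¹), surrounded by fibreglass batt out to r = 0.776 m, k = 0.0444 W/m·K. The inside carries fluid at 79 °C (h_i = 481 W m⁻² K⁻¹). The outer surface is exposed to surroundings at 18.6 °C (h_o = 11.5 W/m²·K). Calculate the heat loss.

Q = 44.4 W

Treat each layer as a resistance in series:
  R_conv,in = 1/(4πr²h) = 1/(4π·0.461²·481) = 7.785×10^-4 K/W
  R_titanium = (1/0.461 − 1/0.490)/(4πk) = 0.1284/(4π·19.3) = 5.293×10^-4 K/W
  R_fibreglass batt = (1/0.490 − 1/0.776)/(4πk) = 0.7522/(4π·0.0444) = 1.348 K/W
  R_conv,out = 1/(4πr²h) = 1/(4π·0.776²·11.5) = 0.01149 K/W
ΣR = 7.785×10^-4 + 5.293×10^-4 + 1.348 + 0.01149 = 1.361 K/W
Q = ΔT/ΣR = (79 °C − 18.6 °C)/1.361 = 44.4 W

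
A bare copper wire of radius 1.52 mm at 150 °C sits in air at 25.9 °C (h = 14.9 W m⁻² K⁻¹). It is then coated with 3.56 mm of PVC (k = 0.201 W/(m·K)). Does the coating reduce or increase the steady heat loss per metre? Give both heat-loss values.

Critical radius for a cylinder: r_cr = k/h = 0.0135 m = 1.35 cm.
Outer radius after coating: r₂ = 0.00152 + 0.00356 = 0.00508 m.
Since r₁ < r_cr and r₂ ≤ r_cr, the coating moves toward the maximum at r_cr — heat loss rises.
Bare: R = 1/(2πr₁h) = 7.027 m·K/W; Q = 124.1/7.027 = 17.7 W/m.
Coated: R = R_cond + R_conv = 3.058 m·K/W; Q = 124.1/3.058 = 40.6 W/m.

increases: 17.7 → 40.6 W/m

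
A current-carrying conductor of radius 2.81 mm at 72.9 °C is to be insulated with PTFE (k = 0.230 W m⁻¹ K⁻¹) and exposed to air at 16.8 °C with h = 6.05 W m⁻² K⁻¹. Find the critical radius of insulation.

For a cylinder, r_cr = k_ins/h = 0.230/6.05 = 0.0380 m = 3.80 cm

r_cr = 3.80 cm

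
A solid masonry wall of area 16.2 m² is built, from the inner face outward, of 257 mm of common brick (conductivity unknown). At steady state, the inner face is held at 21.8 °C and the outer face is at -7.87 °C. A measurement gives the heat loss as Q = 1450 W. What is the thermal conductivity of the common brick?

ΣR = ΔT/Q = |21.8 − -7.87|/1450 = 0.02046 K/W
L/(kA) = 0.02046 ⇒ k = 0.257/(0.02046·16.2) = 0.775 W/m·K

k = 0.775 W/m·K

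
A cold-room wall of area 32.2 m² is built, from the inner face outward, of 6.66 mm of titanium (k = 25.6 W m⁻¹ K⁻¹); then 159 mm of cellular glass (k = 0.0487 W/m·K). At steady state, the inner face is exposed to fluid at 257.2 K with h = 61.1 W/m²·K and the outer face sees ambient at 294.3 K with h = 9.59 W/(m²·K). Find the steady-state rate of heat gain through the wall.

Q = 353 W

Resistance network (inner→outer):
  R_conv,in = 1/(hA) = 1/(61.1·32.2) = 5.083×10^-4 K/W
  R_titanium = L/(kA) = 0.00666/(25.6·32.2) = 8.079×10^-6 K/W
  R_cellular glass = L/(kA) = 0.159/(0.0487·32.2) = 0.1014 K/W
  R_conv,out = 1/(hA) = 1/(9.59·32.2) = 0.003238 K/W
ΣR = 5.083×10^-4 + 8.079×10^-6 + 0.1014 + 0.003238 = 0.1052 K/W
Q = ΔT/ΣR = (257.2 K − 294.3 K)/0.1052 = -353 W
(Negative Q ⇒ heat flows inward; heat gain = 353 W.)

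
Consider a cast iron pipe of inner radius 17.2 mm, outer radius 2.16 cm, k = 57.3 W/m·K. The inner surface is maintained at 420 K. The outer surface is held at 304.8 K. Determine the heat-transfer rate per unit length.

Q' = 2πk·ΔT/ln(r₂/r₁) = 2π × 57.3 × 115.2 / ln(0.0216/0.0172) = 1.82×10^5 W/m

Q' = 1.82×10^5 W/m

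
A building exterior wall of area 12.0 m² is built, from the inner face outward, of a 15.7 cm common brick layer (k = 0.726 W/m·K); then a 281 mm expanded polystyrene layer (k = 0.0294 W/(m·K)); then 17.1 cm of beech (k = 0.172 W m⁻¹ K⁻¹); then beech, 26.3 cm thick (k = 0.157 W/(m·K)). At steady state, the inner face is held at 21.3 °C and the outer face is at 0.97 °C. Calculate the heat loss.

Series thermal resistances, inner to outer:
  R_common brick = L/(kA) = 0.157/(0.726·12.0) = 0.01802 K/W
  R_expanded polystyrene = L/(kA) = 0.281/(0.0294·12.0) = 0.7965 K/W
  R_beech = L/(kA) = 0.171/(0.172·12.0) = 0.08285 K/W
  R_beech = L/(kA) = 0.263/(0.157·12.0) = 0.1396 K/W
ΣR = 0.01802 + 0.7965 + 0.08285 + 0.1396 = 1.037 K/W
Q = ΔT/ΣR = (21.3 °C − 0.97 °C)/1.037 = 19.6 W

Q = 19.6 W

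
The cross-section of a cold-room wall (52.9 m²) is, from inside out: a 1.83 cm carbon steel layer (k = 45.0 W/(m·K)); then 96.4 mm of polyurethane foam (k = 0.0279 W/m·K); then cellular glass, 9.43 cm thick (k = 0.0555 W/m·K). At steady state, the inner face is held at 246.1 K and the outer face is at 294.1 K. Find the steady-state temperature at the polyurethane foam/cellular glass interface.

T = 278.28 K

Resistance network (inner→outer):
  R_carbon steel = L/(kA) = 0.0183/(45.0·52.9) = 7.687×10^-6 K/W
  R_polyurethane foam = L/(kA) = 0.0964/(0.0279·52.9) = 0.06532 K/W
  R_cellular glass = L/(kA) = 0.0943/(0.0555·52.9) = 0.03212 K/W
ΣR = 7.687×10^-6 + 0.06532 + 0.03212 = 0.09745 K/W
Q = ΔT/ΣR = (246.1 K − 294.1 K)/0.09745 = -492.6 W
From the inner boundary to the polyurethane foam/cellular glass interface, ΣR_partial = 0.06533 K/W.
T_interface = T_in − Q·ΣR_partial = 246.1 K − (-492.6)(0.06533) = 278.28 K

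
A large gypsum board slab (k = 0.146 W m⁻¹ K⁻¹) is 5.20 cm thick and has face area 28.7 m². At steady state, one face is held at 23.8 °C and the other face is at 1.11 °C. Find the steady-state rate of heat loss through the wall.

Q = kA·ΔT/L = 0.146 × 28.7 × |23.8 °C − 1.11 °C| / 0.0520 = 1830 W

Q = 1830 W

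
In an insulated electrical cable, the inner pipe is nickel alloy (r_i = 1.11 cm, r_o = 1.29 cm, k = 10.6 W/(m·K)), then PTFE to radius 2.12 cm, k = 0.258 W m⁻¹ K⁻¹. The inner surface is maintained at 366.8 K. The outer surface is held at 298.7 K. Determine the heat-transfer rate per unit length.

Q' = 221 W/m

Resistance network (inner→outer):
  R'_nickel alloy = ln(0.0129/0.0111)/(2πk) = 0.1503/(2π·10.6) = 0.002256 m·K/W
  R'_PTFE = ln(0.0212/0.0129)/(2πk) = 0.4968/(2π·0.258) = 0.3064 m·K/W
ΣR = 0.002256 + 0.3064 = 0.3087 m·K/W
Q' = ΔT/ΣR = (366.8 K − 298.7 K)/0.3087 = 221 W/m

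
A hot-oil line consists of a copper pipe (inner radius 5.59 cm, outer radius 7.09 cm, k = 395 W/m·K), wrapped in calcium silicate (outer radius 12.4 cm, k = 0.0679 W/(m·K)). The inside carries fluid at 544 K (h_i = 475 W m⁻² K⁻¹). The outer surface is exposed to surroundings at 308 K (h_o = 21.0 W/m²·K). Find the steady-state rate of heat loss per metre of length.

Resistance network (inner→outer):
  R'_conv,in = 1/(2πr h) = 1/(2π·0.0559·475) = 0.005994 m·K/W
  R'_copper = ln(0.0709/0.0559)/(2πk) = 0.2377/(2π·395) = 9.578×10^-5 m·K/W
  R'_calcium silicate = ln(0.124/0.0709)/(2πk) = 0.5590/(2π·0.0679) = 1.310 m·K/W
  R'_conv,out = 1/(2πr h) = 1/(2π·0.124·21.0) = 0.06112 m·K/W
ΣR = 0.005994 + 9.578×10^-5 + 1.310 + 0.06112 = 1.377 m·K/W
Q' = ΔT/ΣR = (544 K − 308 K)/1.377 = 171 W/m

Q' = 171 W/m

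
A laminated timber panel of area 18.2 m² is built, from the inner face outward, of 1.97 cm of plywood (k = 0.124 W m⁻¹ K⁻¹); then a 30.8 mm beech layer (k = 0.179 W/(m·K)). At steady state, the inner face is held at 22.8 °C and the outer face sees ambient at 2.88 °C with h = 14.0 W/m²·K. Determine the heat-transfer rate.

Resistance network (inner→outer):
  R_plywood = L/(kA) = 0.0197/(0.124·18.2) = 0.008729 K/W
  R_beech = L/(kA) = 0.0308/(0.179·18.2) = 0.009454 K/W
  R_conv,out = 1/(hA) = 1/(14.0·18.2) = 0.003925 K/W
ΣR = 0.008729 + 0.009454 + 0.003925 = 0.02211 K/W
Q = ΔT/ΣR = (22.8 °C − 2.88 °C)/0.02211 = 901 W

Q = 901 W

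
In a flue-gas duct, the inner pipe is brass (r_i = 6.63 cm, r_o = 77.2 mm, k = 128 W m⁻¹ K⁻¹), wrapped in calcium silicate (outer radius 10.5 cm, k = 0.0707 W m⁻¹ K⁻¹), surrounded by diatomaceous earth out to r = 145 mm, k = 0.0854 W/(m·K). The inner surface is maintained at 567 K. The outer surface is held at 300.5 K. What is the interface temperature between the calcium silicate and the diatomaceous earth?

Resistance network (inner→outer):
  R'_brass = ln(0.0772/0.0663)/(2πk) = 0.1522/(2π·128) = 1.893×10^-4 m·K/W
  R'_calcium silicate = ln(0.105/0.0772)/(2πk) = 0.3076/(2π·0.0707) = 0.6924 m·K/W
  R'_diatomaceous earth = ln(0.145/0.105)/(2πk) = 0.3228/(2π·0.0854) = 0.6015 m·K/W
ΣR = 1.893×10^-4 + 0.6924 + 0.6015 = 1.294 m·K/W
Q' = ΔT/ΣR = (567 K − 300.5 K)/1.294 = 206.0 W/m
From the inner boundary to the calcium silicate/diatomaceous earth interface, ΣR_partial = 0.6926 m·K/W.
T_interface = T_in − Q'·ΣR_partial = 567 K − (206.0)(0.6926) = 424 K

T = 424 K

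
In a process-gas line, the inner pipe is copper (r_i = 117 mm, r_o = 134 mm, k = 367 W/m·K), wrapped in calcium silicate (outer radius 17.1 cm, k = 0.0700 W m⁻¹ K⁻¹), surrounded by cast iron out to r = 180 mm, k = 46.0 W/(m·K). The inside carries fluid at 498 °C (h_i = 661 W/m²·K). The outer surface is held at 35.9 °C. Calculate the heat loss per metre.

Treat each layer as a resistance in series:
  R'_conv,in = 1/(2πr h) = 1/(2π·0.117·661) = 0.002058 m·K/W
  R'_copper = ln(0.134/0.117)/(2πk) = 0.1357/(2π·367) = 5.883×10^-5 m·K/W
  R'_calcium silicate = ln(0.171/0.134)/(2πk) = 0.2438/(2π·0.0700) = 0.5544 m·K/W
  R'_cast iron = ln(0.180/0.171)/(2πk) = 0.05129/(2π·46.0) = 1.775×10^-4 m·K/W
ΣR = 0.002058 + 5.883×10^-5 + 0.5544 + 1.775×10^-4 = 0.5567 m·K/W
Q' = ΔT/ΣR = (498 °C − 35.9 °C)/0.5567 = 830 W/m

Q' = 830 W/m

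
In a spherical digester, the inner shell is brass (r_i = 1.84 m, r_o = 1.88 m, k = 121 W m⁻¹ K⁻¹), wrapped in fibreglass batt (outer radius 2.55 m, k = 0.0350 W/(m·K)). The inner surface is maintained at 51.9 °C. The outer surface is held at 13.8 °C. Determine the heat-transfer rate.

Q = 120 W

Treat each layer as a resistance in series:
  R_brass = (1/1.84 − 1/1.88)/(4πk) = 0.01156/(4π·121) = 7.605×10^-6 K/W
  R_fibreglass batt = (1/1.88 − 1/2.55)/(4πk) = 0.1398/(4π·0.0350) = 0.3178 K/W
ΣR = 7.605×10^-6 + 0.3178 = 0.3178 K/W
Q = ΔT/ΣR = (51.9 °C − 13.8 °C)/0.3178 = 120 W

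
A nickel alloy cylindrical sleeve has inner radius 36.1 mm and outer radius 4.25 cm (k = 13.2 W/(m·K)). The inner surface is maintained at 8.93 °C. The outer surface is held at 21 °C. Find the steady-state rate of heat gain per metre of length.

Q' = 6130 W/m

Q' = 2πk·ΔT/ln(r₂/r₁) = 2π × 13.2 × 12.07 / ln(0.0425/0.0361) = 6130 W/m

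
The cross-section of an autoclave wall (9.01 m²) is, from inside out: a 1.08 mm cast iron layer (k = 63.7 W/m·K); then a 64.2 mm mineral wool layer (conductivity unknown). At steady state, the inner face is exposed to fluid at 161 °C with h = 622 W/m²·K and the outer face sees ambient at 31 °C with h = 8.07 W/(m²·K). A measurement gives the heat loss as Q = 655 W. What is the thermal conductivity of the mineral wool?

ΣR = ΔT/Q = |161 − 31|/655 = 0.1985 K/W
Known resistances:
  R_conv,in = 1/(hA) = 1/(622·9.01) = 1.784×10^-4 K/W
  R_cast iron = L/(kA) = 0.00108/(63.7·9.01) = 1.882×10^-6 K/W
  R_conv,out = 1/(hA) = 1/(8.07·9.01) = 0.01375 K/W
R_mineral wool = ΣR − ΣR_known = 0.1985 − 0.01393 = 0.1846 K/W
L/(kA) = 0.1846 ⇒ k = 0.0642/(0.1846·9.01) = 0.0386 W/m·K

k = 0.0386 W/m·K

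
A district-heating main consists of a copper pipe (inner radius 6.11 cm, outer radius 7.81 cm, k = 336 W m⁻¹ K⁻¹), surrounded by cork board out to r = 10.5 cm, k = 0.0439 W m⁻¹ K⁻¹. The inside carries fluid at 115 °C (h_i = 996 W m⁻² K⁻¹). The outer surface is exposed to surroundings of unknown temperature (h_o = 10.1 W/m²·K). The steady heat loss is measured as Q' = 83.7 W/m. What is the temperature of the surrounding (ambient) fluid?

T_out = 12.4 °C

Sum the resistances:
  R'_conv,in = 1/(2πr h) = 1/(2π·0.0611·996) = 0.002615 m·K/W
  R'_copper = ln(0.0781/0.0611)/(2πk) = 0.2455/(2π·336) = 1.163×10^-4 m·K/W
  R'_cork board = ln(0.105/0.0781)/(2πk) = 0.2960/(2π·0.0439) = 1.073 m·K/W
  R'_conv,out = 1/(2πr h) = 1/(2π·0.105·10.1) = 0.1501 m·K/W
ΣR = 1.226 m·K/W
ΔT = Q'·ΣR = 83.7 × 1.226 = 102.6 K
Heat flows outward, so T_out = T_in − ΔT = 115 − 102.6 = 12.4 °C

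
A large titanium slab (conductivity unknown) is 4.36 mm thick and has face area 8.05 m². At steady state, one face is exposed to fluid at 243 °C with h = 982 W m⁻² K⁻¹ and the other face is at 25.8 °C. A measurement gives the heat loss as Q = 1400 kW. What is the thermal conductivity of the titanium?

ΣR = ΔT/Q = |243 − 25.8|/1.40×10^6 = 1.551×10^-4 K/W
Known resistances:
  R_conv,in = 1/(hA) = 1/(982·8.05) = 1.265×10^-4 K/W
R_titanium = ΣR − ΣR_known = 1.551×10^-4 − 1.265×10^-4 = 2.860×10^-5 K/W
L/(kA) = 2.860×10^-5 ⇒ k = 0.00436/(2.860×10^-5·8.05) = 18.9 W/m·K

k = 18.9 W/m·K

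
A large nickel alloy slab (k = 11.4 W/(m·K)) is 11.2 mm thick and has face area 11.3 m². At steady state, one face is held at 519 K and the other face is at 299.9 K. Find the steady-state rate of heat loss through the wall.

Q = 2520 kW

Q = kA·ΔT/L = 11.4 × 11.3 × |519 K − 299.9 K| / 0.0112 = 2.52×10^6 W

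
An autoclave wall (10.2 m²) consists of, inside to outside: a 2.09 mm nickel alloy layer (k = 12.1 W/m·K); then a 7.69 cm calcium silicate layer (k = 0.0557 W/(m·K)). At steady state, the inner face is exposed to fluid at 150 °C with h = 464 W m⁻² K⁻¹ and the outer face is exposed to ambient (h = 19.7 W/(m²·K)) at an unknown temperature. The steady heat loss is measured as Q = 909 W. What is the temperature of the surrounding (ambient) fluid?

T_out = 22.2 °C

Series resistances:
  R_conv,in = 1/(hA) = 1/(464·10.2) = 2.113×10^-4 K/W
  R_nickel alloy = L/(kA) = 0.00209/(12.1·10.2) = 1.693×10^-5 K/W
  R_calcium silicate = L/(kA) = 0.0769/(0.0557·10.2) = 0.1354 K/W
  R_conv,out = 1/(hA) = 1/(19.7·10.2) = 0.004977 K/W
ΣR = 0.1406 K/W
ΔT = Q·ΣR = 909 × 0.1406 = 127.8 K
Heat flows outward, so T_out = T_in − ΔT = 150 − 127.8 = 22.2 °C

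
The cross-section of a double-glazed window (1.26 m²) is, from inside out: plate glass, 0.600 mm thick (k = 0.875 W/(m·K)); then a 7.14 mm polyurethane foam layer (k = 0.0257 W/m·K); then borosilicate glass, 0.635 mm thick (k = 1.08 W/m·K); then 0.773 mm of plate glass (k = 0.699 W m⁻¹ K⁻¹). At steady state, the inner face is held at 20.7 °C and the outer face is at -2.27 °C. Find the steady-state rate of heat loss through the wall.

Q = 103 W

Treat each layer as a resistance in series:
  R_plate glass = L/(kA) = 6.00×10^-4/(0.875·1.26) = 5.442×10^-4 K/W
  R_polyurethane foam = L/(kA) = 0.00714/(0.0257·1.26) = 0.2205 K/W
  R_borosilicate glass = L/(kA) = 6.35×10^-4/(1.08·1.26) = 4.666×10^-4 K/W
  R_plate glass = L/(kA) = 7.73×10^-4/(0.699·1.26) = 8.777×10^-4 K/W
ΣR = 5.442×10^-4 + 0.2205 + 4.666×10^-4 + 8.777×10^-4 = 0.2224 K/W
Q = ΔT/ΣR = (20.7 °C − -2.27 °C)/0.2224 = 103 W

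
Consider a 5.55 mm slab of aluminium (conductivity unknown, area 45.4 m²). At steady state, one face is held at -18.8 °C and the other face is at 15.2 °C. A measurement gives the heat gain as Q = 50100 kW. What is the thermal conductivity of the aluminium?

k = 180 W/m·K

ΣR = ΔT/Q = |-18.8 − 15.2|/5.01×10^7 = 6.786×10^-7 K/W
L/(kA) = 6.786×10^-7 ⇒ k = 0.00555/(6.786×10^-7·45.4) = 180 W/m·K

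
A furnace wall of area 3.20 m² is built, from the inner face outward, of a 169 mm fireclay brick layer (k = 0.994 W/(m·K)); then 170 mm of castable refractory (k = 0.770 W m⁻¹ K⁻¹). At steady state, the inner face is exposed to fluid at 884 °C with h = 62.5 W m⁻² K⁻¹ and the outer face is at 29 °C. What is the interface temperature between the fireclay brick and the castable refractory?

T = 493 °C

Resistance network (inner→outer):
  R_conv,in = 1/(hA) = 1/(62.5·3.20) = 0.005000 K/W
  R_fireclay brick = L/(kA) = 0.169/(0.994·3.20) = 0.05313 K/W
  R_castable refractory = L/(kA) = 0.170/(0.770·3.20) = 0.06899 K/W
ΣR = 0.005000 + 0.05313 + 0.06899 = 0.1271 K/W
Q = ΔT/ΣR = (884 °C − 29 °C)/0.1271 = 6727 W
From the inner boundary to the fireclay brick/castable refractory interface, ΣR_partial = 0.05813 K/W.
T_interface = T_in − Q·ΣR_partial = 884 °C − (6727)(0.05813) = 493 °C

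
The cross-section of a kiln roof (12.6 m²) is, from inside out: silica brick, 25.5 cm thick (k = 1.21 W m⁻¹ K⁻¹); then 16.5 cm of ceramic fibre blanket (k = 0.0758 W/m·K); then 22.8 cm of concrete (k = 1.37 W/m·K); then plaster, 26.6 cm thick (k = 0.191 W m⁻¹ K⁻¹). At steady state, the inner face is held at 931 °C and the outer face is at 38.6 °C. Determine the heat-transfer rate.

Q = 2.85 kW

Resistance network (inner→outer):
  R_silica brick = L/(kA) = 0.255/(1.21·12.6) = 0.01673 K/W
  R_ceramic fibre blanket = L/(kA) = 0.165/(0.0758·12.6) = 0.1728 K/W
  R_concrete = L/(kA) = 0.228/(1.37·12.6) = 0.01321 K/W
  R_plaster = L/(kA) = 0.266/(0.191·12.6) = 0.1105 K/W
ΣR = 0.01673 + 0.1728 + 0.01321 + 0.1105 = 0.3132 K/W
Q = ΔT/ΣR = (931 °C − 38.6 °C)/0.3132 = 2850 W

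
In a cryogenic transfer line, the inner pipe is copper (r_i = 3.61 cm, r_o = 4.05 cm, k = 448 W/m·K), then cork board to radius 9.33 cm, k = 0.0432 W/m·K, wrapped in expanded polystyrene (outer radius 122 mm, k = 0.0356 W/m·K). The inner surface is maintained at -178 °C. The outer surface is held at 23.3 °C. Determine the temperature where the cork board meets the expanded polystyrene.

Series thermal resistances, inner to outer:
  R'_copper = ln(0.0405/0.0361)/(2πk) = 0.1150/(2π·448) = 4.086×10^-5 m·K/W
  R'_cork board = ln(0.0933/0.0405)/(2πk) = 0.8345/(2π·0.0432) = 3.074 m·K/W
  R'_expanded polystyrene = ln(0.122/0.0933)/(2πk) = 0.2682/(2π·0.0356) = 1.199 m·K/W
ΣR = 4.086×10^-5 + 3.074 + 1.199 = 4.273 m·K/W
Q' = ΔT/ΣR = (-178 °C − 23.3 °C)/4.273 = -47.11 W/m
From the inner boundary to the cork board/expanded polystyrene interface, ΣR_partial = 3.074 m·K/W.
T_interface = T_in − Q'·ΣR_partial = -178 °C − (-47.11)(3.074) = -33.2 °C

T = -33.2 °C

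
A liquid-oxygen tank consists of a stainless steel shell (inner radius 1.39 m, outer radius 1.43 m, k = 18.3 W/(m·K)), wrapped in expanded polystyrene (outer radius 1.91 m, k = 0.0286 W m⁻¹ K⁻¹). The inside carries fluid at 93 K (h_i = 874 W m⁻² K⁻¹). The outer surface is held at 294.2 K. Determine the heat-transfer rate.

Q = 411 W

Resistance network (inner→outer):
  R_conv,in = 1/(4πr²h) = 1/(4π·1.39²·874) = 4.712×10^-5 K/W
  R_stainless steel = (1/1.39 − 1/1.43)/(4πk) = 0.02012/(4π·18.3) = 8.751×10^-5 K/W
  R_expanded polystyrene = (1/1.43 − 1/1.91)/(4πk) = 0.1757/(4π·0.0286) = 0.4890 K/W
ΣR = 4.712×10^-5 + 8.751×10^-5 + 0.4890 = 0.4891 K/W
Q = ΔT/ΣR = (93 K − 294.2 K)/0.4891 = -411 W
(Negative Q ⇒ heat flows inward; heat gain = 411 W.)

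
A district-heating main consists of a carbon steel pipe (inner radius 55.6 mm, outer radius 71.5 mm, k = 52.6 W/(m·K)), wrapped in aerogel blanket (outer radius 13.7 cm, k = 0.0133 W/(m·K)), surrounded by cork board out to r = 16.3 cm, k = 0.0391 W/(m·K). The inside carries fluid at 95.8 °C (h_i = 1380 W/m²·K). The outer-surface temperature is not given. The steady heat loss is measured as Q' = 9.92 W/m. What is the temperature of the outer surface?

Sum the resistances:
  R'_conv,in = 1/(2πr h) = 1/(2π·0.0556·1380) = 0.002074 m·K/W
  R'_carbon steel = ln(0.0715/0.0556)/(2πk) = 0.2515/(2π·52.6) = 7.610×10^-4 m·K/W
  R'_aerogel blanket = ln(0.137/0.0715)/(2πk) = 0.6503/(2π·0.0133) = 7.782 m·K/W
  R'_cork board = ln(0.163/0.137)/(2πk) = 0.1738/(2π·0.0391) = 0.7073 m·K/W
ΣR = 8.492 m·K/W
ΔT = Q'·ΣR = 9.92 × 8.492 = 84.24 K
Heat flows outward, so T_out = T_in − ΔT = 95.8 − 84.24 = 11.6 °C

T_out = 11.6 °C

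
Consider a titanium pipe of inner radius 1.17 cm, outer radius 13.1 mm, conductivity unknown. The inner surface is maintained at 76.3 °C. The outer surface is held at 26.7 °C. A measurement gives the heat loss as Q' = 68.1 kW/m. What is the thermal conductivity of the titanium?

k = 24.7 W/m·K

ΣR = ΔT/Q' = |76.3 − 26.7|/68100 = 7.283×10^-4 m·K/W
ln(r₂/r₁)/(2πk) = 7.283×10^-4 ⇒ k = 0.1130/(2π·7.283×10^-4) = 24.7 W/m·K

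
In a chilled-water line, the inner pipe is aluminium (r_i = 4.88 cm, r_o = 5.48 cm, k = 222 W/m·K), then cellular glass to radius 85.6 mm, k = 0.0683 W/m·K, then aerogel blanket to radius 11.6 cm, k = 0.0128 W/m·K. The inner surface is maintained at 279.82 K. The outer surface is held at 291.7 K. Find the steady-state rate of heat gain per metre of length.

Q' = 2.47 W/m

Resistance network (inner→outer):
  R'_aluminium = ln(0.0548/0.0488)/(2πk) = 0.1160/(2π·222) = 8.313×10^-5 m·K/W
  R'_cellular glass = ln(0.0856/0.0548)/(2πk) = 0.4460/(2π·0.0683) = 1.039 m·K/W
  R'_aerogel blanket = ln(0.116/0.0856)/(2πk) = 0.3039/(2π·0.0128) = 3.779 m·K/W
ΣR = 8.313×10^-5 + 1.039 + 3.779 = 4.818 m·K/W
Q' = ΔT/ΣR = (279.82 K − 291.7 K)/4.818 = -2.47 W/m
(Negative Q' ⇒ heat flows inward; heat gain = 2.47 W/m.)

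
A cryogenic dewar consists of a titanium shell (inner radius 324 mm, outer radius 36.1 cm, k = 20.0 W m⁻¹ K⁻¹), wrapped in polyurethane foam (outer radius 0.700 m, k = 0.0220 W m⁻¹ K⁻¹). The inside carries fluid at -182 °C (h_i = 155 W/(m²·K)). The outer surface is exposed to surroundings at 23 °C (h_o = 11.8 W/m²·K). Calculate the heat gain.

Resistance network (inner→outer):
  R_conv,in = 1/(4πr²h) = 1/(4π·0.324²·155) = 0.004891 K/W
  R_titanium = (1/0.324 − 1/0.361)/(4πk) = 0.3163/(4π·20.0) = 0.001259 K/W
  R_polyurethane foam = (1/0.361 − 1/0.700)/(4πk) = 1.342/(4π·0.0220) = 4.852 K/W
  R_conv,out = 1/(4πr²h) = 1/(4π·0.700²·11.8) = 0.01376 K/W
ΣR = 0.004891 + 0.001259 + 4.852 + 0.01376 = 4.872 K/W
Q = ΔT/ΣR = (-182 °C − 23 °C)/4.872 = -42.1 W
(Negative Q ⇒ heat flows inward; heat gain = 42.1 W.)

Q = 42.1 W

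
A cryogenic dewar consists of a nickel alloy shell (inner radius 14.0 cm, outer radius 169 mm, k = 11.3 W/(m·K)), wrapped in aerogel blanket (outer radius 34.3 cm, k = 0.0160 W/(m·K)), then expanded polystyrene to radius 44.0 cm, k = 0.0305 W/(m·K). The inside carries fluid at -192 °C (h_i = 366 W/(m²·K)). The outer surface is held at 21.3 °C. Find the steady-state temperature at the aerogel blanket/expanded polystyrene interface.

Series thermal resistances, inner to outer:
  R_conv,in = 1/(4πr²h) = 1/(4π·0.140²·366) = 0.01109 K/W
  R_nickel alloy = (1/0.140 − 1/0.169)/(4πk) = 1.226/(4π·11.3) = 0.008632 K/W
  R_aerogel blanket = (1/0.169 − 1/0.343)/(4πk) = 3.002/(4π·0.0160) = 14.93 K/W
  R_expanded polystyrene = (1/0.343 − 1/0.440)/(4πk) = 0.6427/(4π·0.0305) = 1.677 K/W
ΣR = 0.01109 + 0.008632 + 14.93 + 1.677 = 16.63 K/W
Q = ΔT/ΣR = (-192 °C − 21.3 °C)/16.63 = -12.83 W
From the inner boundary to the aerogel blanket/expanded polystyrene interface, ΣR_partial = 14.95 K/W.
T_interface = T_in − Q·ΣR_partial = -192 °C − (-12.83)(14.95) = -0.2 °C

T = -0.2 °C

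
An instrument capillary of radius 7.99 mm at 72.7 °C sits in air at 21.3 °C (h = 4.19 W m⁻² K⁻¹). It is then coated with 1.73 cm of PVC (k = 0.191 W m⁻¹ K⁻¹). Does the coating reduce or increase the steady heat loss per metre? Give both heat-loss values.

Critical radius for a cylinder: r_cr = k/h = 0.0456 m = 4.56 cm.
Outer radius after coating: r₂ = 0.00799 + 0.0173 = 0.02529 m.
Since r₁ < r_cr and r₂ ≤ r_cr, the coating moves toward the maximum at r_cr — heat loss rises.
Bare: R = 1/(2πr₁h) = 4.754 m·K/W; Q = 51.4/4.754 = 10.8 W/m.
Coated: R = R_cond + R_conv = 2.462 m·K/W; Q = 51.4/2.462 = 20.9 W/m.

increases: 10.8 → 20.9 W/m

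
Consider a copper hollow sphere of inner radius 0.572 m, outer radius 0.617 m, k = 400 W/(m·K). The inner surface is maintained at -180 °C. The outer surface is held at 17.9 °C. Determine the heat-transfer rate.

Q = 4πk·ΔT/(1/r₁ − 1/r₂) = 4π × 400 × 197.9 / (1/0.572 − 1/0.617) = 7.80×10^6 W

Q = 7.80×10^6 W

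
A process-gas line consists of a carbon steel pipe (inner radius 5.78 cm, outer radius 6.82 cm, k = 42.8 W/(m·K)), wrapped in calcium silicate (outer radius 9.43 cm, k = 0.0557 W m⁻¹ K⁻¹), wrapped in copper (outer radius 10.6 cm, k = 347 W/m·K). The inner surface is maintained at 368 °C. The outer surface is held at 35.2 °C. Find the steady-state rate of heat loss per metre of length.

Q' = 359 W/m

Series thermal resistances, inner to outer:
  R'_carbon steel = ln(0.0682/0.0578)/(2πk) = 0.1655/(2π·42.8) = 6.153×10^-4 m·K/W
  R'_calcium silicate = ln(0.0943/0.0682)/(2πk) = 0.3240/(2π·0.0557) = 0.9259 m·K/W
  R'_copper = ln(0.106/0.0943)/(2πk) = 0.1170/(2π·347) = 5.364×10^-5 m·K/W
ΣR = 6.153×10^-4 + 0.9259 + 5.364×10^-5 = 0.9266 m·K/W
Q' = ΔT/ΣR = (368 °C − 35.2 °C)/0.9266 = 359 W/m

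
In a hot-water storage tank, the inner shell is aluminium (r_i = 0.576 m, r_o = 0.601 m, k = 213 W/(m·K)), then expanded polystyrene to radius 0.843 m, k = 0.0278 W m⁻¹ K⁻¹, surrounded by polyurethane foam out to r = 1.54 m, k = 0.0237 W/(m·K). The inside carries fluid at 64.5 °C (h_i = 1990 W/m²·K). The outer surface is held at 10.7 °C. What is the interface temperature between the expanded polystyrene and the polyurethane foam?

Treat each layer as a resistance in series:
  R_conv,in = 1/(4πr²h) = 1/(4π·0.576²·1990) = 1.205×10^-4 K/W
  R_aluminium = (1/0.576 − 1/0.601)/(4πk) = 0.07222/(4π·213) = 2.698×10^-5 K/W
  R_expanded polystyrene = (1/0.601 − 1/0.843)/(4πk) = 0.4777/(4π·0.0278) = 1.367 K/W
  R_polyurethane foam = (1/0.843 − 1/1.54)/(4πk) = 0.5369/(4π·0.0237) = 1.803 K/W
ΣR = 1.205×10^-4 + 2.698×10^-5 + 1.367 + 1.803 = 3.170 K/W
Q = ΔT/ΣR = (64.5 °C − 10.7 °C)/3.170 = 16.97 W
From the inner boundary to the expanded polystyrene/polyurethane foam interface, ΣR_partial = 1.367 K/W.
T_interface = T_in − Q·ΣR_partial = 64.5 °C − (16.97)(1.367) = 41.3 °C

T = 41.3 °C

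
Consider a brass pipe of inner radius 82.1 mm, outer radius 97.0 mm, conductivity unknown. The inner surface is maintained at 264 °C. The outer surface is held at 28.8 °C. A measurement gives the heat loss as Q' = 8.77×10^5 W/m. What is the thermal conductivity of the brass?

ΣR = ΔT/Q' = |264 − 28.8|/8.77×10^5 = 2.682×10^-4 m·K/W
ln(r₂/r₁)/(2πk) = 2.682×10^-4 ⇒ k = 0.1668/(2π·2.682×10^-4) = 99.0 W/m·K

k = 99.0 W/m·K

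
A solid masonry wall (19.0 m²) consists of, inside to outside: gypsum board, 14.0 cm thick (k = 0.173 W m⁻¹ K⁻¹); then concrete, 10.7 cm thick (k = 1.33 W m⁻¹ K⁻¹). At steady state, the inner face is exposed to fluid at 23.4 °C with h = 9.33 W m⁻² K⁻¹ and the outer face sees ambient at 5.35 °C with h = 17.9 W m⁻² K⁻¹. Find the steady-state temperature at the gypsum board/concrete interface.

T = 7.69 °C

Resistance network (inner→outer):
  R_conv,in = 1/(hA) = 1/(9.33·19.0) = 0.005641 K/W
  R_gypsum board = L/(kA) = 0.140/(0.173·19.0) = 0.04259 K/W
  R_concrete = L/(kA) = 0.107/(1.33·19.0) = 0.004234 K/W
  R_conv,out = 1/(hA) = 1/(17.9·19.0) = 0.002940 K/W
ΣR = 0.005641 + 0.04259 + 0.004234 + 0.002940 = 0.05541 K/W
Q = ΔT/ΣR = (23.4 °C − 5.35 °C)/0.05541 = 325.8 W
From the inner boundary to the gypsum board/concrete interface, ΣR_partial = 0.04823 K/W.
T_interface = T_in − Q·ΣR_partial = 23.4 °C − (325.8)(0.04823) = 7.69 °C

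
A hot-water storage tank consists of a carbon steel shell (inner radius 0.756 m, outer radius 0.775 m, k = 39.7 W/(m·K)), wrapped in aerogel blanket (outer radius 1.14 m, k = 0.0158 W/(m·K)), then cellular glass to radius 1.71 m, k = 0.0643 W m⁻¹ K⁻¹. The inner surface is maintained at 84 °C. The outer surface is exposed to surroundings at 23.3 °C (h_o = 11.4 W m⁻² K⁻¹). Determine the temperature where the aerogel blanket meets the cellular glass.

T = 32.3 °C

Treat each layer as a resistance in series:
  R_carbon steel = (1/0.756 − 1/0.775)/(4πk) = 0.03243/(4π·39.7) = 6.500×10^-5 K/W
  R_aerogel blanket = (1/0.775 − 1/1.14)/(4πk) = 0.4131/(4π·0.0158) = 2.081 K/W
  R_cellular glass = (1/1.14 − 1/1.71)/(4πk) = 0.2924/(4π·0.0643) = 0.3619 K/W
  R_conv,out = 1/(4πr²h) = 1/(4π·1.71²·11.4) = 0.002387 K/W
ΣR = 6.500×10^-5 + 2.081 + 0.3619 + 0.002387 = 2.445 K/W
Q = ΔT/ΣR = (84 °C − 23.3 °C)/2.445 = 24.83 W
From the inner boundary to the aerogel blanket/cellular glass interface, ΣR_partial = 2.081 K/W.
T_interface = T_in − Q·ΣR_partial = 84 °C − (24.83)(2.081) = 32.3 °C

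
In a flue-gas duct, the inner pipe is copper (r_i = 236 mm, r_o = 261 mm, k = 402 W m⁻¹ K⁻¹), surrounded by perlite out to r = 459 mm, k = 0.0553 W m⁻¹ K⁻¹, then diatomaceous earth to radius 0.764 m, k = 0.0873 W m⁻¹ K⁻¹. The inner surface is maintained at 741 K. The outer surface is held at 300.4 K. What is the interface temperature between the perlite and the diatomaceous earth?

Resistance network (inner→outer):
  R'_copper = ln(0.261/0.236)/(2πk) = 0.1007/(2π·402) = 3.986×10^-5 m·K/W
  R'_perlite = ln(0.459/0.261)/(2πk) = 0.5645/(2π·0.0553) = 1.625 m·K/W
  R'_diatomaceous earth = ln(0.764/0.459)/(2πk) = 0.5095/(2π·0.0873) = 0.9289 m·K/W
ΣR = 3.986×10^-5 + 1.625 + 0.9289 = 2.554 m·K/W
Q' = ΔT/ΣR = (741 K − 300.4 K)/2.554 = 172.5 W/m
From the inner boundary to the perlite/diatomaceous earth interface, ΣR_partial = 1.625 m·K/W.
T_interface = T_in − Q'·ΣR_partial = 741 K − (172.5)(1.625) = 461 K

T = 461 K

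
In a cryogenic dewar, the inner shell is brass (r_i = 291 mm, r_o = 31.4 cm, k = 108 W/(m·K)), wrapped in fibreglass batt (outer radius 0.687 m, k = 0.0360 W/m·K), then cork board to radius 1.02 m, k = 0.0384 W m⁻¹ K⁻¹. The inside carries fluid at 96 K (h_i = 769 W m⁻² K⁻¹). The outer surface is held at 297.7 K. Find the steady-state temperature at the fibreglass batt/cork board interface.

T = 256.4 K

Resistance network (inner→outer):
  R_conv,in = 1/(4πr²h) = 1/(4π·0.291²·769) = 0.001222 K/W
  R_brass = (1/0.291 − 1/0.314)/(4πk) = 0.2517/(4π·108) = 1.855×10^-4 K/W
  R_fibreglass batt = (1/0.314 − 1/0.687)/(4πk) = 1.729/(4π·0.0360) = 3.822 K/W
  R_cork board = (1/0.687 − 1/1.02)/(4πk) = 0.4752/(4π·0.0384) = 0.9848 K/W
ΣR = 0.001222 + 1.855×10^-4 + 3.822 + 0.9848 = 4.808 K/W
Q = ΔT/ΣR = (96 K − 297.7 K)/4.808 = -41.95 W
From the inner boundary to the fibreglass batt/cork board interface, ΣR_partial = 3.823 K/W.
T_interface = T_in − Q·ΣR_partial = 96 K − (-41.95)(3.823) = 256.4 K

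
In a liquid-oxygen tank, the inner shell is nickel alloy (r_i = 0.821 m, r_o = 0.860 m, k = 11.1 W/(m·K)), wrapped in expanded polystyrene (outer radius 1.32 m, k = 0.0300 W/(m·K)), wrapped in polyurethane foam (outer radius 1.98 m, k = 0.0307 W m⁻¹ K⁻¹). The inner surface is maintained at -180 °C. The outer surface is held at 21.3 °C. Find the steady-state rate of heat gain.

Resistance network (inner→outer):
  R_nickel alloy = (1/0.821 − 1/0.860)/(4πk) = 0.05524/(4π·11.1) = 3.960×10^-4 K/W
  R_expanded polystyrene = (1/0.860 − 1/1.32)/(4πk) = 0.4052/(4π·0.0300) = 1.075 K/W
  R_polyurethane foam = (1/1.32 − 1/1.98)/(4πk) = 0.2525/(4π·0.0307) = 0.6546 K/W
ΣR = 3.960×10^-4 + 1.075 + 0.6546 = 1.730 K/W
Q = ΔT/ΣR = (-180 °C − 21.3 °C)/1.730 = -116 W
(Negative Q ⇒ heat flows inward; heat gain = 116 W.)

Q = 116 W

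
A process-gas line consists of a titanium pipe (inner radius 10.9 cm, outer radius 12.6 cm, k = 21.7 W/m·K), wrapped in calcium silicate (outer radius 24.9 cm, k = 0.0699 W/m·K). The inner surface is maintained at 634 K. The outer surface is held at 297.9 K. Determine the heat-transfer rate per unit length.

Q' = 217 W/m

Resistance network (inner→outer):
  R'_titanium = ln(0.126/0.109)/(2πk) = 0.1449/(2π·21.7) = 0.001063 m·K/W
  R'_calcium silicate = ln(0.249/0.126)/(2πk) = 0.6812/(2π·0.0699) = 1.551 m·K/W
ΣR = 0.001063 + 1.551 = 1.552 m·K/W
Q' = ΔT/ΣR = (634 K − 297.9 K)/1.552 = 217 W/m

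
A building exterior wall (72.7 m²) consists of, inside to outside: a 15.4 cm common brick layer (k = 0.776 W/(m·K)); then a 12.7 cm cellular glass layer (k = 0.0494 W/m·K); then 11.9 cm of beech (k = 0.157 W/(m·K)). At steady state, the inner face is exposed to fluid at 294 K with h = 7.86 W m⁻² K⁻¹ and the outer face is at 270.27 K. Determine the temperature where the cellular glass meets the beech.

T = 275.19 K

Resistance network (inner→outer):
  R_conv,in = 1/(hA) = 1/(7.86·72.7) = 0.001750 K/W
  R_common brick = L/(kA) = 0.154/(0.776·72.7) = 0.002730 K/W
  R_cellular glass = L/(kA) = 0.127/(0.0494·72.7) = 0.03536 K/W
  R_beech = L/(kA) = 0.119/(0.157·72.7) = 0.01043 K/W
ΣR = 0.001750 + 0.002730 + 0.03536 + 0.01043 = 0.05027 K/W
Q = ΔT/ΣR = (294 K − 270.27 K)/0.05027 = 472.1 W
From the inner boundary to the cellular glass/beech interface, ΣR_partial = 0.03984 K/W.
T_interface = T_in − Q·ΣR_partial = 294 K − (472.1)(0.03984) = 275.19 K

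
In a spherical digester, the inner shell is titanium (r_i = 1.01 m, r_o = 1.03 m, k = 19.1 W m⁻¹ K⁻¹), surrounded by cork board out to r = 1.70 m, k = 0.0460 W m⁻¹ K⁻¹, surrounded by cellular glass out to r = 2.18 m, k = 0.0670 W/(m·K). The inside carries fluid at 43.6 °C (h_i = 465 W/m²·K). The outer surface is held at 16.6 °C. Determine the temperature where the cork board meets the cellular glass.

Series thermal resistances, inner to outer:
  R_conv,in = 1/(4πr²h) = 1/(4π·1.01²·465) = 1.678×10^-4 K/W
  R_titanium = (1/1.01 − 1/1.03)/(4πk) = 0.01923/(4π·19.1) = 8.010×10^-5 K/W
  R_cork board = (1/1.03 − 1/1.70)/(4πk) = 0.3826/(4π·0.0460) = 0.6619 K/W
  R_cellular glass = (1/1.70 − 1/2.18)/(4πk) = 0.1295/(4π·0.0670) = 0.1538 K/W
ΣR = 1.678×10^-4 + 8.010×10^-5 + 0.6619 + 0.1538 = 0.8159 K/W
Q = ΔT/ΣR = (43.6 °C − 16.6 °C)/0.8159 = 33.09 W
From the inner boundary to the cork board/cellular glass interface, ΣR_partial = 0.6621 K/W.
T_interface = T_in − Q·ΣR_partial = 43.6 °C − (33.09)(0.6621) = 21.7 °C

T = 21.7 °C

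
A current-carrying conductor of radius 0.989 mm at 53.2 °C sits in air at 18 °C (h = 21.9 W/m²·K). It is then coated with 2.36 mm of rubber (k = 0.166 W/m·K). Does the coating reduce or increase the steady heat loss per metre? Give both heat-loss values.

Critical radius for a cylinder: r_cr = k/h = 0.00758 m = 0.758 cm.
Outer radius after coating: r₂ = 9.89×10^-4 + 0.00236 = 0.003349 m.
Since r₁ < r_cr and r₂ ≤ r_cr, the coating moves toward the maximum at r_cr — heat loss rises.
Bare: R = 1/(2πr₁h) = 7.348 m·K/W; Q = 35.2/7.348 = 4.79 W/m.
Coated: R = R_cond + R_conv = 3.339 m·K/W; Q = 35.2/3.339 = 10.5 W/m.

increases: 4.79 → 10.5 W/m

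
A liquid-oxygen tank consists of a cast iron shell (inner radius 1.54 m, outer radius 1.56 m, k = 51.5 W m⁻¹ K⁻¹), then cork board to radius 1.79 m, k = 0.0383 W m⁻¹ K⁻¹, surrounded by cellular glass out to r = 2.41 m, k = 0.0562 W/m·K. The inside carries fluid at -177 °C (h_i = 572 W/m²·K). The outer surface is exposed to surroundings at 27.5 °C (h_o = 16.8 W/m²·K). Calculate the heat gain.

Series thermal resistances, inner to outer:
  R_conv,in = 1/(4πr²h) = 1/(4π·1.54²·572) = 5.866×10^-5 K/W
  R_cast iron = (1/1.54 − 1/1.56)/(4πk) = 0.008325/(4π·51.5) = 1.286×10^-5 K/W
  R_cork board = (1/1.56 − 1/1.79)/(4πk) = 0.08237/(4π·0.0383) = 0.1711 K/W
  R_cellular glass = (1/1.79 − 1/2.41)/(4πk) = 0.1437/(4π·0.0562) = 0.2035 K/W
  R_conv,out = 1/(4πr²h) = 1/(4π·2.41²·16.8) = 8.155×10^-4 K/W
ΣR = 5.866×10^-5 + 1.286×10^-5 + 0.1711 + 0.2035 + 8.155×10^-4 = 0.3755 K/W
Q = ΔT/ΣR = (-177 °C − 27.5 °C)/0.3755 = -545 W
(Negative Q ⇒ heat flows inward; heat gain = 545 W.)

Q = 545 W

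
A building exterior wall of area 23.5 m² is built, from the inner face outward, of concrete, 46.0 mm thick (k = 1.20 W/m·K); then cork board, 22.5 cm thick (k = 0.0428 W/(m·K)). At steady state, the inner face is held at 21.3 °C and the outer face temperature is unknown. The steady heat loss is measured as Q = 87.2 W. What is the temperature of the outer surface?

Series resistances:
  R_concrete = L/(kA) = 0.0460/(1.20·23.5) = 0.001631 K/W
  R_cork board = L/(kA) = 0.225/(0.0428·23.5) = 0.2237 K/W
ΣR = 0.2253 K/W
ΔT = Q·ΣR = 87.2 × 0.2253 = 19.65 K
Heat flows outward, so T_out = T_in − ΔT = 21.3 − 19.65 = 1.65 °C

T_out = 1.65 °C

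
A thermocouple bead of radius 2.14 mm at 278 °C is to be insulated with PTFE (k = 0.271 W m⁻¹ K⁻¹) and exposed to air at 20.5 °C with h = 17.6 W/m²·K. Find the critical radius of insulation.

For a sphere, r_cr = 2k_ins/h = 2·0.271/17.6 = 0.0308 m = 3.08 cm

r_cr = 3.08 cm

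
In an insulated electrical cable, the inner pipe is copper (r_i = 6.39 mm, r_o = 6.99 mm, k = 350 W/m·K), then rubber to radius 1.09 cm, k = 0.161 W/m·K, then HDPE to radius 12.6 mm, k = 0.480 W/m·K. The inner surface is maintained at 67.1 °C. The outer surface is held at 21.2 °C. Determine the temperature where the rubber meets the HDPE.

T = 25.7 °C

Series thermal resistances, inner to outer:
  R'_copper = ln(0.00699/0.00639)/(2πk) = 0.08975/(2π·350) = 4.081×10^-5 m·K/W
  R'_rubber = ln(0.0109/0.00699)/(2πk) = 0.4443/(2π·0.161) = 0.4392 m·K/W
  R'_HDPE = ln(0.0126/0.0109)/(2πk) = 0.1449/(2π·0.480) = 0.04806 m·K/W
ΣR = 4.081×10^-5 + 0.4392 + 0.04806 = 0.4873 m·K/W
Q' = ΔT/ΣR = (67.1 °C − 21.2 °C)/0.4873 = 94.19 W/m
From the inner boundary to the rubber/HDPE interface, ΣR_partial = 0.4392 m·K/W.
T_interface = T_in − Q'·ΣR_partial = 67.1 °C − (94.19)(0.4392) = 25.7 °C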